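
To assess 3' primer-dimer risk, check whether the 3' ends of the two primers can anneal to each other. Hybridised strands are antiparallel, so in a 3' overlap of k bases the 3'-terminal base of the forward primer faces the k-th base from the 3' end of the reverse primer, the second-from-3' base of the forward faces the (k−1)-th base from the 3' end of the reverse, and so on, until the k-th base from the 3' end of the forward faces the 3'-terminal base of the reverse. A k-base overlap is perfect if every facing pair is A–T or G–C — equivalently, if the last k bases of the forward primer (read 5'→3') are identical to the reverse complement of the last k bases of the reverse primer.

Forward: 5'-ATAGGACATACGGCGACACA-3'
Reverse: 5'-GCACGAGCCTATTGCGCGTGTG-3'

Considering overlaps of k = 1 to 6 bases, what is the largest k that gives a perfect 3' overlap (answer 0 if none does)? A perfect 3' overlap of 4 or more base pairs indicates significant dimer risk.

Last 6 bases (5'→3') — forward …GACACA, reverse …CGTGTG.
Reverse complement of the reverse primer's last 6 bases: CACACG; its first k bases are the reverse complement of the reverse primer's last k bases, so a perfect k-base overlap needs the forward primer's last k bases to equal them.
Comparing (forward last k vs required): k=1: A vs C ✗; k=2: CA vs CA ✓; k=3: ACA vs CAC ✗; k=4: CACA vs CACA ✓; k=5: ACACA vs CACAC ✗; k=6: GACACA vs CACACG ✗.
Perfect overlaps at k = 2, 4; the largest is 4.

Longest perfect overlap: 4 complementary base pairs; significant dimer risk (threshold 4).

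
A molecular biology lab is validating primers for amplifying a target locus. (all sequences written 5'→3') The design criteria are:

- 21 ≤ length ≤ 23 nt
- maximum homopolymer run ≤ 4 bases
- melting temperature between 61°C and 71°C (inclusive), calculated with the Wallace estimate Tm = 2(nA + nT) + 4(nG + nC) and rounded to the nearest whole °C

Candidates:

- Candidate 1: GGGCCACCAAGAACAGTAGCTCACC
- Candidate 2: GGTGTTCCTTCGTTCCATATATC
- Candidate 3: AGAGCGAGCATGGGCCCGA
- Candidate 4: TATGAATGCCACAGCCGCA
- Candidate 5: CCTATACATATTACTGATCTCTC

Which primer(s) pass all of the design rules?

Candidate 2 and Candidate 5.

Candidate 1 (25 nt, A=8 T=2 G=6 C=9): length 25, outside 21–23 ✗; longest run = 3 ✓; Tm = 2·10 + 4·15 = 80°C, outside 61–71°C ✗ — fails.
Candidate 2 (23 nt, A=3 T=10 G=4 C=6): length 23 ✓; longest run = 2 ✓; Tm = 2·13 + 4·10 = 66°C ✓ — passes.
Candidate 3 (19 nt, A=5 T=1 G=8 C=5): length 19, outside 21–23 ✗; longest run = 3 ✓; Tm = 2·6 + 4·13 = 64°C ✓ — fails.
Candidate 4 (19 nt, A=6 T=3 G=4 C=6): length 19, outside 21–23 ✗; longest run = 2 ✓; Tm = 2·9 + 4·10 = 58°C, outside 61–71°C ✗ — fails.
Candidate 5 (23 nt, A=6 T=9 G=1 C=7): length 23 ✓; longest run = 2 ✓; Tm = 2·15 + 4·8 = 62°C ✓ — passes.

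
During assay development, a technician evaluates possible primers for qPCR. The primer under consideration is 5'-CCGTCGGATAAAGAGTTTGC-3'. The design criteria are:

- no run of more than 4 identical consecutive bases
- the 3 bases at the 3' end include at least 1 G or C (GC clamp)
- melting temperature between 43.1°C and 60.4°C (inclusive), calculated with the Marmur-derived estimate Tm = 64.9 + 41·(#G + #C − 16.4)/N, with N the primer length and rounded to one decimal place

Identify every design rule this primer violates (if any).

Meets all criteria.

Base counts: A=5, T=5, G=6, C=4 (length 20).
homopolymer run: longest run = 3 ✓
GC clamp: 3' end TGC has 2 G/C ✓
Tm: Tm = 64.9 + 41·(10 − 16.4)/20 = 51.8°C ✓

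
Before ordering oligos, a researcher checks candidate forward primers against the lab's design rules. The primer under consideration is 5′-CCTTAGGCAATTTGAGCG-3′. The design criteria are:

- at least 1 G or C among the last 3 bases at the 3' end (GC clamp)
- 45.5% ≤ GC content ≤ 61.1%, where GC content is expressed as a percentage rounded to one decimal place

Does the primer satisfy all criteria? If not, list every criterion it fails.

Base counts: A=4, T=5, G=5, C=4 (length 18).
GC clamp: 3' end GCG has 3 G/C ✓
GC content: GC 9/18 = 50.0% ✓

Meets all criteria.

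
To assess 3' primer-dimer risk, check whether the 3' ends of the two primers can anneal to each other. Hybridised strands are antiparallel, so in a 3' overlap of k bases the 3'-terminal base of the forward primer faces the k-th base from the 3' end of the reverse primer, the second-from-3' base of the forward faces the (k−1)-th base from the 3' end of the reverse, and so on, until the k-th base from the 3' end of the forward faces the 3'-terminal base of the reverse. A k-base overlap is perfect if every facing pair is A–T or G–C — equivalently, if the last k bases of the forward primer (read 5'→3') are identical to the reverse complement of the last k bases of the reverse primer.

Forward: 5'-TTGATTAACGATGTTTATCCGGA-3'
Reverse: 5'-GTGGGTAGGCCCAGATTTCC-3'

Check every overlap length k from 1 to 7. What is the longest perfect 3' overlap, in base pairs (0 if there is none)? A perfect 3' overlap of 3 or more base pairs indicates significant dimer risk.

Last 7 bases (5'→3') — forward …ATCCGGA, reverse …GATTTCC.
Reverse complement of the reverse primer's last 7 bases: GGAAATC; its first k bases are the reverse complement of the reverse primer's last k bases, so a perfect k-base overlap needs the forward primer's last k bases to equal them.
Comparing (forward last k vs required): k=1: A vs G ✗; k=2: GA vs GG ✗; k=3: GGA vs GGA ✓; k=4: CGGA vs GGAA ✗; k=5: CCGGA vs GGAAA ✗; k=6: TCCGGA vs GGAAAT ✗; k=7: ATCCGGA vs GGAAATC ✗.
Only k = 3 is perfect, so the longest perfect 3' overlap is 3.

Longest perfect overlap: 3 complementary base pairs; significant dimer risk (threshold 3).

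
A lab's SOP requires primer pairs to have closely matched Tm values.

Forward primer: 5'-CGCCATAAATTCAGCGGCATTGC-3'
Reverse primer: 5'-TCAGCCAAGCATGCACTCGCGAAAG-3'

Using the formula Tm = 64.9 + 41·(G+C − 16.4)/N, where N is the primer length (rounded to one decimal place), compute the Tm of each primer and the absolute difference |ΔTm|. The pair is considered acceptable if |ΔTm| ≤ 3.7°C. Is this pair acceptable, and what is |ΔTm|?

Forward: G+C = 12, N = 23 → Tm = 64.9 + 41·(12 − 16.4)/23 = 57.1°C.
Reverse: G+C = 14, N = 25 → Tm = 64.9 + 41·(14 − 16.4)/25 = 61.0°C.
|ΔTm| = |57.1 − 61.0| = 3.9°C, > 3.7°C.

|ΔTm| = 3.9°C; the pair is not acceptable.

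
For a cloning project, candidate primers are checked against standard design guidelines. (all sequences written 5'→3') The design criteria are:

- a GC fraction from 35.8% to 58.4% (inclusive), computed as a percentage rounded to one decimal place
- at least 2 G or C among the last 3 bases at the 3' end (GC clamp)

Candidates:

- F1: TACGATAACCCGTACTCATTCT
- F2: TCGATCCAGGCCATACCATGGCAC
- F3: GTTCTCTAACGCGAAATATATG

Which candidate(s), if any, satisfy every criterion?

F1 (22 nt, A=6 T=7 G=2 C=7): GC 9/22 = 40.9% ✓; 3' end TCT has 1 G/C, need ≥2 ✗ — fails.
F2 (24 nt, A=6 T=4 G=5 C=9): GC 14/24 = 58.3% ✓; 3' end CAC has 2 G/C ✓ — passes.
F3 (22 nt, A=7 T=7 G=4 C=4): GC 8/22 = 36.4% ✓; 3' end ATG has 1 G/C, need ≥2 ✗ — fails.

F2 only.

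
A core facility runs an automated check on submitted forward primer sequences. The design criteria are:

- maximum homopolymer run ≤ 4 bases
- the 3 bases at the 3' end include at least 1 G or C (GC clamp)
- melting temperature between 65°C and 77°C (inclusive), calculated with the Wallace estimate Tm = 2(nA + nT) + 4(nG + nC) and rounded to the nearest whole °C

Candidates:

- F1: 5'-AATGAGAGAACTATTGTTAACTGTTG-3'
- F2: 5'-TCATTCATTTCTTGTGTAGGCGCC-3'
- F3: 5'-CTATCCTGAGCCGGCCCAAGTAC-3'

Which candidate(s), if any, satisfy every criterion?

F1 (26 nt, A=9 T=9 G=6 C=2): longest run = 2 ✓; 3' end TTG has 1 G/C ✓; Tm = 2·18 + 4·8 = 68°C ✓ — passes.
F2 (24 nt, A=3 T=10 G=5 C=6): longest run = 3 ✓; 3' end GCC has 3 G/C ✓; Tm = 2·13 + 4·11 = 70°C ✓ — passes.
F3 (23 nt, A=5 T=4 G=5 C=9): longest run = 3 ✓; 3' end TAC has 1 G/C ✓; Tm = 2·9 + 4·14 = 74°C ✓ — passes.

F1, F2 and F3.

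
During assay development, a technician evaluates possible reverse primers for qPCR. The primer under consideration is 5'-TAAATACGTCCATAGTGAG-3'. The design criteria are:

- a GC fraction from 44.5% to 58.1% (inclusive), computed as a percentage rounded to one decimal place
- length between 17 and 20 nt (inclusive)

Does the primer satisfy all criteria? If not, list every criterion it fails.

Fails: GC content.

Base counts: A=7, T=5, G=4, C=3 (length 19).
GC content: GC 7/19 = 36.8%, outside 44.5–58.1% ✗
length: length 19 ✓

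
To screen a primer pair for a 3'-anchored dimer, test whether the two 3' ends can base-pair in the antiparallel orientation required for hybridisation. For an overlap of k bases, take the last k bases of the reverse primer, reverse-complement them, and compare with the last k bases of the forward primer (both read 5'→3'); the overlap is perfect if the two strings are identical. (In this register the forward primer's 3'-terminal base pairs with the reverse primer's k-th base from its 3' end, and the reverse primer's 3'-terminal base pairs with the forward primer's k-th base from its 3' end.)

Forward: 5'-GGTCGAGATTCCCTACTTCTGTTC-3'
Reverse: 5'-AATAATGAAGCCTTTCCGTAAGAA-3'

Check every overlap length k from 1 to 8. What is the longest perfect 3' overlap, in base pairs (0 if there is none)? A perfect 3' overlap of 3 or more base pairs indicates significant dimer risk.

Last 8 bases (5'→3') — forward …TTCTGTTC, reverse …CGTAAGAA.
Reverse complement of the reverse primer's last 8 bases: TTCTTACG; its first k bases are the reverse complement of the reverse primer's last k bases, so a perfect k-base overlap needs the forward primer's last k bases to equal them.
Comparing (forward last k vs required): k=1: C vs T ✗; k=2: TC vs TT ✗; k=3: TTC vs TTC ✓; k=4: GTTC vs TTCT ✗; k=5: TGTTC vs TTCTT ✗; k=6: CTGTTC vs TTCTTA ✗; k=7: TCTGTTC vs TTCTTAC ✗; k=8: TTCTGTTC vs TTCTTACG ✗.
Only k = 3 is perfect, so the longest perfect 3' overlap is 3.

Longest perfect overlap: 3 complementary base pairs; significant dimer risk (threshold 3).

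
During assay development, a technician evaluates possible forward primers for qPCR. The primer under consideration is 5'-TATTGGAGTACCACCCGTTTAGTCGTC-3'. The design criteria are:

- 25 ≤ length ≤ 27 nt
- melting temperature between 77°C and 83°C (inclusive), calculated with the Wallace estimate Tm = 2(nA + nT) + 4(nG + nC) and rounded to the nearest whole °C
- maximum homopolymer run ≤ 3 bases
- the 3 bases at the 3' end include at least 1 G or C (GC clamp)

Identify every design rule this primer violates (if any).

Meets all criteria.

Base counts: A=5, T=9, G=6, C=7 (length 27).
length: length 27 ✓
Tm: Tm = 2·14 + 4·13 = 80°C ✓
homopolymer run: longest run = 3 ✓
GC clamp: 3' end GTC has 2 G/C ✓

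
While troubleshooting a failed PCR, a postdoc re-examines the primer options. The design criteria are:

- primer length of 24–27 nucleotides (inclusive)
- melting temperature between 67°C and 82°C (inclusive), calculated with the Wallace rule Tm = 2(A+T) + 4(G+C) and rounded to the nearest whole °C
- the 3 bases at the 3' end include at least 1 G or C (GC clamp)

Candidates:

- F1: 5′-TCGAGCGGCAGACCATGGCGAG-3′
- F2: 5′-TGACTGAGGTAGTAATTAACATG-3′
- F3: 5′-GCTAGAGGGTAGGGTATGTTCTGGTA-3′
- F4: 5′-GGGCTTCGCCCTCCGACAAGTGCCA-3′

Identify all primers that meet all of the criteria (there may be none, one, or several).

F3 only.

F1 (22 nt, A=5 T=2 G=9 C=6): length 22, outside 24–27 ✗; Tm = 2·7 + 4·15 = 74°C ✓; 3' end GAG has 2 G/C ✓ — fails.
F2 (23 nt, A=8 T=7 G=6 C=2): length 23, outside 24–27 ✗; Tm = 2·15 + 4·8 = 62°C, outside 67–82°C ✗; 3' end ATG has 1 G/C ✓ — fails.
F3 (26 nt, A=5 T=8 G=11 C=2): length 26 ✓; Tm = 2·13 + 4·13 = 78°C ✓; 3' end GTA has 1 G/C ✓ — passes.
F4 (25 nt, A=4 T=4 G=7 C=10): length 25 ✓; Tm = 2·8 + 4·17 = 84°C, outside 67–82°C ✗; 3' end CCA has 2 G/C ✓ — fails.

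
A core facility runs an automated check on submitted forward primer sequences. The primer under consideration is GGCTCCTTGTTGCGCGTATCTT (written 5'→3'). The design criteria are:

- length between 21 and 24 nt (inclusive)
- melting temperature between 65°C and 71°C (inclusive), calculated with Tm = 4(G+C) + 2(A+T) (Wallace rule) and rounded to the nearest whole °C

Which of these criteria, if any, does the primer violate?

Base counts: A=1, T=9, G=6, C=6 (length 22).
length: length 22 ✓
Tm: Tm = 2·10 + 4·12 = 68°C ✓

Meets all criteria.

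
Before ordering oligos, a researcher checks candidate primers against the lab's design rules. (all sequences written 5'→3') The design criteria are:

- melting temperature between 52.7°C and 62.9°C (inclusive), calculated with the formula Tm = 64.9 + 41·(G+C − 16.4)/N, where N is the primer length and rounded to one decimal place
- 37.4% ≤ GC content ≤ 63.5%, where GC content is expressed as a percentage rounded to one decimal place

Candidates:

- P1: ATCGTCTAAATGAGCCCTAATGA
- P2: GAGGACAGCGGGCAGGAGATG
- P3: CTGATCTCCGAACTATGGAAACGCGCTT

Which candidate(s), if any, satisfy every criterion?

P3 only.

P1 (23 nt, A=8 T=6 G=4 C=5): Tm = 64.9 + 41·(9 − 16.4)/23 = 51.7°C, outside 52.7–62.9°C ✗; GC 9/23 = 39.1% ✓ — fails.
P2 (21 nt, A=6 T=1 G=11 C=3): Tm = 64.9 + 41·(14 − 16.4)/21 = 60.2°C ✓; GC 14/21 = 66.7%, outside 37.4–63.5% ✗ — fails.
P3 (28 nt, A=7 T=7 G=6 C=8): Tm = 64.9 + 41·(14 − 16.4)/28 = 61.4°C ✓; GC 14/28 = 50.0% ✓ — passes.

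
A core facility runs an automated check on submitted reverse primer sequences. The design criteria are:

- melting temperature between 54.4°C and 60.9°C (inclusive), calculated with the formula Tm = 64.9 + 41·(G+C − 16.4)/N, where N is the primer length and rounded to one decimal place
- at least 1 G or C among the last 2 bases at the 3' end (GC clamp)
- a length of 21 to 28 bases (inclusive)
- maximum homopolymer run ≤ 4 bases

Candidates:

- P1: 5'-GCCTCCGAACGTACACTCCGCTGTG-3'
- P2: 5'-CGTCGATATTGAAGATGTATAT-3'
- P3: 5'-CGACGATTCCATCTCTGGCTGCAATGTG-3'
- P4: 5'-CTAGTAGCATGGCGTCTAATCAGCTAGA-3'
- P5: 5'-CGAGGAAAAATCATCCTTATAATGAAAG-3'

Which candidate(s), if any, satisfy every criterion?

P1 (25 nt, A=4 T=5 G=6 C=10): Tm = 64.9 + 41·(16 − 16.4)/25 = 64.2°C, outside 54.4–60.9°C ✗; 3' end TG has 1 G/C ✓; length 25 ✓; longest run = 2 ✓ — fails.
P2 (22 nt, A=7 T=8 G=5 C=2): Tm = 64.9 + 41·(7 − 16.4)/22 = 47.4°C, outside 54.4–60.9°C ✗; 3' end AT has 0 G/C, need ≥1 ✗; length 22 ✓; longest run = 2 ✓ — fails.
P3 (28 nt, A=5 T=8 G=7 C=8): Tm = 64.9 + 41·(15 − 16.4)/28 = 62.9°C, outside 54.4–60.9°C ✗; 3' end TG has 1 G/C ✓; length 28 ✓; longest run = 2 ✓ — fails.
P4 (28 nt, A=8 T=7 G=7 C=6): Tm = 64.9 + 41·(13 − 16.4)/28 = 59.9°C ✓; 3' end GA has 1 G/C ✓; length 28 ✓; longest run = 2 ✓ — passes.
P5 (28 nt, A=13 T=6 G=5 C=4): Tm = 64.9 + 41·(9 − 16.4)/28 = 54.1°C, outside 54.4–60.9°C ✗; 3' end AG has 1 G/C ✓; length 28 ✓; longest run = 5, exceeds 4 ✗ — fails.

P4 only.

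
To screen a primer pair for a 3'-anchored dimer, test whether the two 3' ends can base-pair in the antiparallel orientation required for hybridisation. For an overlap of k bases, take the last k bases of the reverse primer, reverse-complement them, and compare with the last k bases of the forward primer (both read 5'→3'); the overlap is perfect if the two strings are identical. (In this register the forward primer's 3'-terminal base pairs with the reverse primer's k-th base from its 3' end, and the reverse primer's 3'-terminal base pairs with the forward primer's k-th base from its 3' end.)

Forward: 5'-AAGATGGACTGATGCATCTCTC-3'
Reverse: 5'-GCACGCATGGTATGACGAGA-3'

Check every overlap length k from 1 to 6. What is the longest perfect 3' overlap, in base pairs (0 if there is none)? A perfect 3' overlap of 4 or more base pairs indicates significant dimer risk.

Last 6 bases (5'→3') — forward …TCTCTC, reverse …ACGAGA.
Reverse complement of the reverse primer's last 6 bases: TCTCGT; its first k bases are the reverse complement of the reverse primer's last k bases, so a perfect k-base overlap needs the forward primer's last k bases to equal them.
Comparing (forward last k vs required): k=1: C vs T ✗; k=2: TC vs TC ✓; k=3: CTC vs TCT ✗; k=4: TCTC vs TCTC ✓; k=5: CTCTC vs TCTCG ✗; k=6: TCTCTC vs TCTCGT ✗.
Perfect overlaps at k = 2, 4; the largest is 4.

Longest perfect overlap: 4 complementary base pairs; significant dimer risk (threshold 4).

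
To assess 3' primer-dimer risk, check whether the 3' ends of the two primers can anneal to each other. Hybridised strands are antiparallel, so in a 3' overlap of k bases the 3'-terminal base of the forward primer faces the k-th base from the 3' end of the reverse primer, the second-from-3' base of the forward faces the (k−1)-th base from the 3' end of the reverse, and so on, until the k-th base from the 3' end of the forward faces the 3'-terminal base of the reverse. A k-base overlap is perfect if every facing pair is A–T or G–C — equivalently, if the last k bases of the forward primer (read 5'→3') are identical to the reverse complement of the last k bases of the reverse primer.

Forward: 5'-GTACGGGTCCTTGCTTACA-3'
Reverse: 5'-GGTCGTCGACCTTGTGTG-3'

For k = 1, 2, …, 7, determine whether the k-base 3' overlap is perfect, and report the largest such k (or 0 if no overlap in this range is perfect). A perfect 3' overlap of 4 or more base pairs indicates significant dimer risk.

Longest perfect overlap: 2 complementary base pairs; below the dimer-risk threshold (threshold 4).

Last 7 bases (5'→3') — forward …GCTTACA, reverse …TTGTGTG.
Reverse complement of the reverse primer's last 7 bases: CACACAA; its first k bases are the reverse complement of the reverse primer's last k bases, so a perfect k-base overlap needs the forward primer's last k bases to equal them.
Comparing (forward last k vs required): k=1: A vs C ✗; k=2: CA vs CA ✓; k=3: ACA vs CAC ✗; k=4: TACA vs CACA ✗; k=5: TTACA vs CACAC ✗; k=6: CTTACA vs CACACA ✗; k=7: GCTTACA vs CACACAA ✗.
Only k = 2 is perfect, so the longest perfect 3' overlap is 2.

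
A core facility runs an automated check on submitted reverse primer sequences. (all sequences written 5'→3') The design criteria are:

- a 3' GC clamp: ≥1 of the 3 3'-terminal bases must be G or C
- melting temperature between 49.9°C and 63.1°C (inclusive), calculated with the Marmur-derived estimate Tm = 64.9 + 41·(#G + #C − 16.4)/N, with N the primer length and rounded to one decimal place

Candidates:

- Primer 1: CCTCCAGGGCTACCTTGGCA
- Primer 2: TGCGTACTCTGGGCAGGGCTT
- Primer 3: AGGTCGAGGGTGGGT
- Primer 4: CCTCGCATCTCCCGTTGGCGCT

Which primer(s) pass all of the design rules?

Primer 1, Primer 2 and Primer 4.

Primer 1 (20 nt, A=3 T=4 G=5 C=8): 3' end GCA has 2 G/C ✓; Tm = 64.9 + 41·(13 − 16.4)/20 = 57.9°C ✓ — passes.
Primer 2 (21 nt, A=2 T=6 G=8 C=5): 3' end CTT has 1 G/C ✓; Tm = 64.9 + 41·(13 − 16.4)/21 = 58.3°C ✓ — passes.
Primer 3 (15 nt, A=2 T=3 G=9 C=1): 3' end GGT has 2 G/C ✓; Tm = 64.9 + 41·(10 − 16.4)/15 = 47.4°C, outside 49.9–63.1°C ✗ — fails.
Primer 4 (22 nt, A=1 T=6 G=5 C=10): 3' end GCT has 2 G/C ✓; Tm = 64.9 + 41·(15 − 16.4)/22 = 62.3°C ✓ — passes.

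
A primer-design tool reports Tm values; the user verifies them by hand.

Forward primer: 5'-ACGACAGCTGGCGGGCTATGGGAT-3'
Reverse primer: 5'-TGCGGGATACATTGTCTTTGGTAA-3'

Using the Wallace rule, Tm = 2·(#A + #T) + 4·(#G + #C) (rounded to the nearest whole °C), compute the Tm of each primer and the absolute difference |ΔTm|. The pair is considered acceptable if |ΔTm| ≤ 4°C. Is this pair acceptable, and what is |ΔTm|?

Forward: A=5 T=4 G=10 C=5 → Tm = 2·9 + 4·15 = 78°C.
Reverse: A=5 T=9 G=7 C=3 → Tm = 2·14 + 4·10 = 68°C.
|ΔTm| = |78 − 68| = 10°C, > 4°C.

|ΔTm| = 10°C; the pair is not acceptable.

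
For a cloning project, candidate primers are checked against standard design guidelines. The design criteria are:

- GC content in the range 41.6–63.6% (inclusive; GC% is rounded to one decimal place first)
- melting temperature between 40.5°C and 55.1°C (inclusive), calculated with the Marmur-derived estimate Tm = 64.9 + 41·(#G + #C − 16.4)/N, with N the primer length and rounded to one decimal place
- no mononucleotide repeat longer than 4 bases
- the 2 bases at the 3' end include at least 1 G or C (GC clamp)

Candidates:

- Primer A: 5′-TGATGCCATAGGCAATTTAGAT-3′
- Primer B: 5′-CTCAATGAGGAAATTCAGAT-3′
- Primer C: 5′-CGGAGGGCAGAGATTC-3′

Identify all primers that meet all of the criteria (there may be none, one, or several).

Primer C only.

Primer A (22 nt, A=7 T=7 G=5 C=3): GC 8/22 = 36.4%, outside 41.6–63.6% ✗; Tm = 64.9 + 41·(8 − 16.4)/22 = 49.2°C ✓; longest run = 3 ✓; 3' end AT has 0 G/C, need ≥1 ✗ — fails.
Primer B (20 nt, A=8 T=5 G=4 C=3): GC 7/20 = 35.0%, outside 41.6–63.6% ✗; Tm = 64.9 + 41·(7 − 16.4)/20 = 45.6°C ✓; longest run = 3 ✓; 3' end AT has 0 G/C, need ≥1 ✗ — fails.
Primer C (16 nt, A=4 T=2 G=7 C=3): GC 10/16 = 62.5% ✓; Tm = 64.9 + 41·(10 − 16.4)/16 = 48.5°C ✓; longest run = 3 ✓; 3' end TC has 1 G/C ✓ — passes.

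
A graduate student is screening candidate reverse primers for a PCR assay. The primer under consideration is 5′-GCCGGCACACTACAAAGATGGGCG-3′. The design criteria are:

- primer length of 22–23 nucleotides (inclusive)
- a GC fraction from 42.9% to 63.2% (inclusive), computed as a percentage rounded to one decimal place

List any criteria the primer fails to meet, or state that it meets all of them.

Fails: length.

Base counts: A=7, T=2, G=8, C=7 (length 24).
length: length 24, outside 22–23 ✗
GC content: GC 15/24 = 62.5% ✓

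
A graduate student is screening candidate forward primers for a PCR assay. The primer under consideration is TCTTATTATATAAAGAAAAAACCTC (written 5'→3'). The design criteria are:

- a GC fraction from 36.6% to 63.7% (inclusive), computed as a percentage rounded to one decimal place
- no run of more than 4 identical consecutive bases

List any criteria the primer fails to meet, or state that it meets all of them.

Fails: GC content, homopolymer run.

Base counts: A=12, T=8, G=1, C=4 (length 25).
GC content: GC 5/25 = 20.0%, outside 36.6–63.7% ✗
homopolymer run: longest run = 6, exceeds 4 ✗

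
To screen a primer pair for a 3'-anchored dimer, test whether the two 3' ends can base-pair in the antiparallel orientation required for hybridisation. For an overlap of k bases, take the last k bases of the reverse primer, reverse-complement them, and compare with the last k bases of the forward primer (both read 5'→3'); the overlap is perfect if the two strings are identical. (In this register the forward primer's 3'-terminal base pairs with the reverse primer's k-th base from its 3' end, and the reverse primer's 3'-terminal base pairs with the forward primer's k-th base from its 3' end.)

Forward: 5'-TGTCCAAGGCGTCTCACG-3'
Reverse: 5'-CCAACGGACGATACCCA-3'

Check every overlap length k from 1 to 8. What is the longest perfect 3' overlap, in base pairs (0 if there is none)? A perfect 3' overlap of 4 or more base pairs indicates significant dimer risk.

Longest perfect overlap: 0 complementary base pairs; below the dimer-risk threshold (threshold 4).

Last 8 bases (5'→3') — forward …GTCTCACG, reverse …GATACCCA.
Reverse complement of the reverse primer's last 8 bases: TGGGTATC; its first k bases are the reverse complement of the reverse primer's last k bases, so a perfect k-base overlap needs the forward primer's last k bases to equal them.
Comparing (forward last k vs required): k=1: G vs T ✗; k=2: CG vs TG ✗; k=3: ACG vs TGG ✗; k=4: CACG vs TGGG ✗; k=5: TCACG vs TGGGT ✗; k=6: CTCACG vs TGGGTA ✗; k=7: TCTCACG vs TGGGTAT ✗; k=8: GTCTCACG vs TGGGTATC ✗.
No overlap length from 1 to 8 is perfect, so the longest perfect 3' overlap is 0.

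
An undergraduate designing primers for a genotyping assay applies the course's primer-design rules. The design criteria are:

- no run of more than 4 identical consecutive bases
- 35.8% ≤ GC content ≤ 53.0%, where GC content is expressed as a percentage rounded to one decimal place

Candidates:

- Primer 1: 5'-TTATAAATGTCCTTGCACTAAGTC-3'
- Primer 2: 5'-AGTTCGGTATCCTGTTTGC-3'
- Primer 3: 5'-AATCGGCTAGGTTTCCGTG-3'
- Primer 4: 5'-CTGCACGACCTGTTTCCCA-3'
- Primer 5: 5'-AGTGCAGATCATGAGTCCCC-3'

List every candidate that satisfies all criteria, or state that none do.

Primer 1 (24 nt, A=7 T=9 G=3 C=5): longest run = 3 ✓; GC 8/24 = 33.3%, outside 35.8–53.0% ✗ — fails.
Primer 2 (19 nt, A=2 T=8 G=5 C=4): longest run = 3 ✓; GC 9/19 = 47.4% ✓ — passes.
Primer 3 (19 nt, A=3 T=6 G=6 C=4): longest run = 3 ✓; GC 10/19 = 52.6% ✓ — passes.
Primer 4 (19 nt, A=3 T=5 G=3 C=8): longest run = 3 ✓; GC 11/19 = 57.9%, outside 35.8–53.0% ✗ — fails.
Primer 5 (20 nt, A=5 T=4 G=5 C=6): longest run = 4 ✓; GC 11/20 = 55.0%, outside 35.8–53.0% ✗ — fails.

Primer 2 and Primer 3.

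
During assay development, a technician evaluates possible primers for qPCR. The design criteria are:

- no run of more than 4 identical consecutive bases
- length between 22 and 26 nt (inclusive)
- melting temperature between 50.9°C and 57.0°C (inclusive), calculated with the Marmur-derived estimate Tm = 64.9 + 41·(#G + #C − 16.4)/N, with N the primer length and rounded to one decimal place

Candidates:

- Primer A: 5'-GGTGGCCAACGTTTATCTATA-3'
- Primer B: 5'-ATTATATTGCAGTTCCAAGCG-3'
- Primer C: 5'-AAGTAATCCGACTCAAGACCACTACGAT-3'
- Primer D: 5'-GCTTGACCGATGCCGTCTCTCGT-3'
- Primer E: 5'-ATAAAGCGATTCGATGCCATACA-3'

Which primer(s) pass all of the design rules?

Primer A (21 nt, A=5 T=7 G=5 C=4): longest run = 3 ✓; length 21, outside 22–26 ✗; Tm = 64.9 + 41·(9 − 16.4)/21 = 50.5°C, outside 50.9–57.0°C ✗ — fails.
Primer B (21 nt, A=6 T=7 G=4 C=4): longest run = 2 ✓; length 21, outside 22–26 ✗; Tm = 64.9 + 41·(8 − 16.4)/21 = 48.5°C, outside 50.9–57.0°C ✗ — fails.
Primer C (28 nt, A=11 T=5 G=4 C=8): longest run = 2 ✓; length 28, outside 22–26 ✗; Tm = 64.9 + 41·(12 − 16.4)/28 = 58.5°C, outside 50.9–57.0°C ✗ — fails.
Primer D (23 nt, A=2 T=7 G=6 C=8): longest run = 2 ✓; length 23 ✓; Tm = 64.9 + 41·(14 − 16.4)/23 = 60.6°C, outside 50.9–57.0°C ✗ — fails.
Primer E (23 nt, A=9 T=5 G=4 C=5): longest run = 3 ✓; length 23 ✓; Tm = 64.9 + 41·(9 − 16.4)/23 = 51.7°C ✓ — passes.

Primer E only.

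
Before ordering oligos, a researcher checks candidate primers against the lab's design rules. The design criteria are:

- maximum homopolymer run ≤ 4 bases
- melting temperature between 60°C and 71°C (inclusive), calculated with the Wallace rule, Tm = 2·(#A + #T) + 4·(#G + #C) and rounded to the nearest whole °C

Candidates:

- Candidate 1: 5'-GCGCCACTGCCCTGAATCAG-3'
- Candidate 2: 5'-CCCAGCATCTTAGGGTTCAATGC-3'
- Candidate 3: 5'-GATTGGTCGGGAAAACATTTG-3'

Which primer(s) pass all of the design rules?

Candidate 1 (20 nt, A=4 T=3 G=5 C=8): longest run = 3 ✓; Tm = 2·7 + 4·13 = 66°C ✓ — passes.
Candidate 2 (23 nt, A=5 T=6 G=5 C=7): longest run = 3 ✓; Tm = 2·11 + 4·12 = 70°C ✓ — passes.
Candidate 3 (21 nt, A=6 T=6 G=7 C=2): longest run = 4 ✓; Tm = 2·12 + 4·9 = 60°C ✓ — passes.

Candidate 1, Candidate 2 and Candidate 3.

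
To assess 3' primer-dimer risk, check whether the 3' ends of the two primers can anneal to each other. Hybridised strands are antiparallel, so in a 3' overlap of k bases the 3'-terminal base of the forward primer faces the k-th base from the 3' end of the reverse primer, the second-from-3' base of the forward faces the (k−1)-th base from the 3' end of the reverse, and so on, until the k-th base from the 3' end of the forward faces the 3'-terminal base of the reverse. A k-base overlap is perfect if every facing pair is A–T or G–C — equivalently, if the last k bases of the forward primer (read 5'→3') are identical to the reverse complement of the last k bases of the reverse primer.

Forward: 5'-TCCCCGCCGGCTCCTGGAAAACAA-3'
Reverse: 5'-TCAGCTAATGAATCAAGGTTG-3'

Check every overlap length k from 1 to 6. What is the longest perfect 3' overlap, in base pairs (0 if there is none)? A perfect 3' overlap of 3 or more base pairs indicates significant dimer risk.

Longest perfect overlap: 3 complementary base pairs; significant dimer risk (threshold 3).

Last 6 bases (5'→3') — forward …AAACAA, reverse …AGGTTG.
Reverse complement of the reverse primer's last 6 bases: CAACCT; its first k bases are the reverse complement of the reverse primer's last k bases, so a perfect k-base overlap needs the forward primer's last k bases to equal them.
Comparing (forward last k vs required): k=1: A vs C ✗; k=2: AA vs CA ✗; k=3: CAA vs CAA ✓; k=4: ACAA vs CAAC ✗; k=5: AACAA vs CAACC ✗; k=6: AAACAA vs CAACCT ✗.
Only k = 3 is perfect, so the longest perfect 3' overlap is 3.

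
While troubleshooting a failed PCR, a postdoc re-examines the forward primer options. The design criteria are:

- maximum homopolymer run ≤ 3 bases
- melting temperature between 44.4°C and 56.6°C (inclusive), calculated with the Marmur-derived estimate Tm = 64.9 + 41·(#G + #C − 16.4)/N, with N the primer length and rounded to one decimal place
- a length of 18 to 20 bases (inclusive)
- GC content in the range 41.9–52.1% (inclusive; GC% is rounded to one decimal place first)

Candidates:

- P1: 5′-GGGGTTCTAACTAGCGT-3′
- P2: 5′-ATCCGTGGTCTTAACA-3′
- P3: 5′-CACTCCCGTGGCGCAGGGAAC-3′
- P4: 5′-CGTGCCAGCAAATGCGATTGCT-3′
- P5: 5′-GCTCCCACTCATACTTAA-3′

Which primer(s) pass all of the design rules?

P1 (17 nt, A=3 T=5 G=6 C=3): longest run = 4, exceeds 3 ✗; Tm = 64.9 + 41·(9 − 16.4)/17 = 47.1°C ✓; length 17, outside 18–20 ✗; GC 9/17 = 52.9%, outside 41.9–52.1% ✗ — fails.
P2 (16 nt, A=4 T=5 G=3 C=4): longest run = 2 ✓; Tm = 64.9 + 41·(7 − 16.4)/16 = 40.8°C, outside 44.4–56.6°C ✗; length 16, outside 18–20 ✗; GC 7/16 = 43.8% ✓ — fails.
P3 (21 nt, A=4 T=2 G=7 C=8): longest run = 3 ✓; Tm = 64.9 + 41·(15 − 16.4)/21 = 62.2°C, outside 44.4–56.6°C ✗; length 21, outside 18–20 ✗; GC 15/21 = 71.4%, outside 41.9–52.1% ✗ — fails.
P4 (22 nt, A=5 T=5 G=6 C=6): longest run = 3 ✓; Tm = 64.9 + 41·(12 − 16.4)/22 = 56.7°C, outside 44.4–56.6°C ✗; length 22, outside 18–20 ✗; GC 12/22 = 54.5%, outside 41.9–52.1% ✗ — fails.
P5 (18 nt, A=5 T=5 G=1 C=7): longest run = 3 ✓; Tm = 64.9 + 41·(8 − 16.4)/18 = 45.8°C ✓; length 18 ✓; GC 8/18 = 44.4% ✓ — passes.

P5 only.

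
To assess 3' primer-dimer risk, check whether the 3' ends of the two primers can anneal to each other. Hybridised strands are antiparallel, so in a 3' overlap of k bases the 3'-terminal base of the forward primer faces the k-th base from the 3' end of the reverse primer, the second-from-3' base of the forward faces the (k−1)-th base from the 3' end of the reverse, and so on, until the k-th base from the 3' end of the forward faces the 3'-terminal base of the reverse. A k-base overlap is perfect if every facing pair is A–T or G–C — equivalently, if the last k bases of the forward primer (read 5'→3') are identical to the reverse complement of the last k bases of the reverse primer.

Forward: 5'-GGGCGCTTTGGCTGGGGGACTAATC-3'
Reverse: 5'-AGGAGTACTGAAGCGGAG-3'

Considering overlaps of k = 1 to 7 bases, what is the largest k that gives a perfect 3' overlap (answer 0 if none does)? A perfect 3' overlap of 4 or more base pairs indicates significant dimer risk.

Last 7 bases (5'→3') — forward …ACTAATC, reverse …AGCGGAG.
Reverse complement of the reverse primer's last 7 bases: CTCCGCT; its first k bases are the reverse complement of the reverse primer's last k bases, so a perfect k-base overlap needs the forward primer's last k bases to equal them.
Comparing (forward last k vs required): k=1: C vs C ✓; k=2: TC vs CT ✗; k=3: ATC vs CTC ✗; k=4: AATC vs CTCC ✗; k=5: TAATC vs CTCCG ✗; k=6: CTAATC vs CTCCGC ✗; k=7: ACTAATC vs CTCCGCT ✗.
Only k = 1 is perfect, so the longest perfect 3' overlap is 1.

Longest perfect overlap: 1 complementary base pair; below the dimer-risk threshold (threshold 4).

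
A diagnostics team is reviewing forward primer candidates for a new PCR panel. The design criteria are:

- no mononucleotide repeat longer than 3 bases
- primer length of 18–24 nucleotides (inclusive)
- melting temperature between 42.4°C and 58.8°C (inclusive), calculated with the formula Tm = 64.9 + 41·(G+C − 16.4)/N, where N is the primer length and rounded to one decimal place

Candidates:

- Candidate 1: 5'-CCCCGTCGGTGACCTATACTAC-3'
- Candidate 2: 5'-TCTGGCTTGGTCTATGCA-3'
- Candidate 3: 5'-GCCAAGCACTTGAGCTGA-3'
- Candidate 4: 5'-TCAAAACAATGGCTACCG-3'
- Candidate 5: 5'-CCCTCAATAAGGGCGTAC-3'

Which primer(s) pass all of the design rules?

Candidate 1 (22 nt, A=4 T=5 G=4 C=9): longest run = 4, exceeds 3 ✗; length 22 ✓; Tm = 64.9 + 41·(13 − 16.4)/22 = 58.6°C ✓ — fails.
Candidate 2 (18 nt, A=2 T=7 G=5 C=4): longest run = 2 ✓; length 18 ✓; Tm = 64.9 + 41·(9 − 16.4)/18 = 48.0°C ✓ — passes.
Candidate 3 (18 nt, A=5 T=3 G=5 C=5): longest run = 2 ✓; length 18 ✓; Tm = 64.9 + 41·(10 − 16.4)/18 = 50.3°C ✓ — passes.
Candidate 4 (18 nt, A=7 T=3 G=3 C=5): longest run = 4, exceeds 3 ✗; length 18 ✓; Tm = 64.9 + 41·(8 − 16.4)/18 = 45.8°C ✓ — fails.
Candidate 5 (18 nt, A=5 T=3 G=4 C=6): longest run = 3 ✓; length 18 ✓; Tm = 64.9 + 41·(10 − 16.4)/18 = 50.3°C ✓ — passes.

Candidate 2, Candidate 3 and Candidate 5.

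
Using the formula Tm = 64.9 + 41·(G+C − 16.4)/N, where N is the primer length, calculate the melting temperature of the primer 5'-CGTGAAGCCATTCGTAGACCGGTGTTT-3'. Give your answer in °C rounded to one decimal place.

Base counts: A=5, T=8, G=8, C=6; G+C = 14, N = 27.
Tm = 64.9 + 41·(14 − 16.4)/27 = 64.9 + -98.40/27 = 61.3°C.

61.3°C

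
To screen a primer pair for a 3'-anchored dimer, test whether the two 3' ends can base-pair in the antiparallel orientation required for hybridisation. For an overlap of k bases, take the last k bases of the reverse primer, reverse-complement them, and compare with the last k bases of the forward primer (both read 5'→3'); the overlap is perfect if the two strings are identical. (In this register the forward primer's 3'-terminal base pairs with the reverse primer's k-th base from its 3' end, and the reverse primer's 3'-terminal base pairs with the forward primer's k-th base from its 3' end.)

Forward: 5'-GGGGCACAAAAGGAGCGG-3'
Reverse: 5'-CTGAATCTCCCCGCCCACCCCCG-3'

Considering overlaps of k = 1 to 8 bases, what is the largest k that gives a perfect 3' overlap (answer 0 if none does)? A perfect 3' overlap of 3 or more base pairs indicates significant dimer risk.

Longest perfect overlap: 3 complementary base pairs; significant dimer risk (threshold 3).

Last 8 bases (5'→3') — forward …AGGAGCGG, reverse …CACCCCCG.
Reverse complement of the reverse primer's last 8 bases: CGGGGGTG; its first k bases are the reverse complement of the reverse primer's last k bases, so a perfect k-base overlap needs the forward primer's last k bases to equal them.
Comparing (forward last k vs required): k=1: G vs C ✗; k=2: GG vs CG ✗; k=3: CGG vs CGG ✓; k=4: GCGG vs CGGG ✗; k=5: AGCGG vs CGGGG ✗; k=6: GAGCGG vs CGGGGG ✗; k=7: GGAGCGG vs CGGGGGT ✗; k=8: AGGAGCGG vs CGGGGGTG ✗.
Only k = 3 is perfect, so the longest perfect 3' overlap is 3.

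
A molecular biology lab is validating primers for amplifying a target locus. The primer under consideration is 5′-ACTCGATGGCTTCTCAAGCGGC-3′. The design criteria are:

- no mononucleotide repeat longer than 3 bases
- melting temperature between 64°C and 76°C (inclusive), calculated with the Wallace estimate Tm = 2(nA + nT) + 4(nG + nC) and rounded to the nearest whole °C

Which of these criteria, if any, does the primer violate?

Base counts: A=4, T=5, G=6, C=7 (length 22).
homopolymer run: longest run = 2 ✓
Tm: Tm = 2·9 + 4·13 = 70°C ✓

Meets all criteria.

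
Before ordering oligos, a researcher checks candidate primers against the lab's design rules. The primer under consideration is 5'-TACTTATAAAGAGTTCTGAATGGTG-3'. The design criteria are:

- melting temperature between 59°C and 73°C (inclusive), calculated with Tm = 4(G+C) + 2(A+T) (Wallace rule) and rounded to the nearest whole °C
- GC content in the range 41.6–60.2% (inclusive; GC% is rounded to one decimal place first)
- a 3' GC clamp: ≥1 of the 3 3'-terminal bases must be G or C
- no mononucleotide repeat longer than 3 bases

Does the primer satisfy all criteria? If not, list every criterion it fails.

Fails: GC content.

Base counts: A=8, T=9, G=6, C=2 (length 25).
Tm: Tm = 2·17 + 4·8 = 66°C ✓
GC content: GC 8/25 = 32.0%, outside 41.6–60.2% ✗
GC clamp: 3' end GTG has 2 G/C ✓
homopolymer run: longest run = 3 ✓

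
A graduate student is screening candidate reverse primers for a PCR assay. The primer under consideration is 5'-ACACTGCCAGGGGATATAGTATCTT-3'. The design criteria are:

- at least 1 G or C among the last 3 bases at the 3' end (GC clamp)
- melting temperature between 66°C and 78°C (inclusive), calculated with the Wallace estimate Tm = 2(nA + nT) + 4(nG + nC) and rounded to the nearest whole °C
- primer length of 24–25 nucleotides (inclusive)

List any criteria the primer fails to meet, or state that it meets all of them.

Meets all criteria.

Base counts: A=7, T=7, G=6, C=5 (length 25).
GC clamp: 3' end CTT has 1 G/C ✓
Tm: Tm = 2·14 + 4·11 = 72°C ✓
length: length 25 ✓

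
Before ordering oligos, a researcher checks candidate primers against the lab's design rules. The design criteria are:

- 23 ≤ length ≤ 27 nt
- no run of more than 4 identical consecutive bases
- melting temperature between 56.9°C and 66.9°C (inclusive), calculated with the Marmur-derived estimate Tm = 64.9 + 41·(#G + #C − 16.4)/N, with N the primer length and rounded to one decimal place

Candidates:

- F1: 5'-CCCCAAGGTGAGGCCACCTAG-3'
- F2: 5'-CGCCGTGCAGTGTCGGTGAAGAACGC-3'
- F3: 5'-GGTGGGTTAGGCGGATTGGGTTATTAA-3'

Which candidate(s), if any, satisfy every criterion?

F2 and F3.

F1 (21 nt, A=5 T=2 G=6 C=8): length 21, outside 23–27 ✗; longest run = 4 ✓; Tm = 64.9 + 41·(14 − 16.4)/21 = 60.2°C ✓ — fails.
F2 (26 nt, A=5 T=4 G=10 C=7): length 26 ✓; longest run = 2 ✓; Tm = 64.9 + 41·(17 − 16.4)/26 = 65.8°C ✓ — passes.
F3 (27 nt, A=5 T=9 G=12 C=1): length 27 ✓; longest run = 3 ✓; Tm = 64.9 + 41·(13 − 16.4)/27 = 59.7°C ✓ — passes.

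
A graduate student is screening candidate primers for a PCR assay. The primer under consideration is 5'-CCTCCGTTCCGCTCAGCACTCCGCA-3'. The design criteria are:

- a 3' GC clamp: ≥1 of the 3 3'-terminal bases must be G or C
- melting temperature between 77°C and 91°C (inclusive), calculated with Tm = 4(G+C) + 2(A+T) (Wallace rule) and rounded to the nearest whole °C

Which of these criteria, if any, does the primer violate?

Meets all criteria.

Base counts: A=3, T=5, G=4, C=13 (length 25).
GC clamp: 3' end GCA has 2 G/C ✓
Tm: Tm = 2·8 + 4·17 = 84°C ✓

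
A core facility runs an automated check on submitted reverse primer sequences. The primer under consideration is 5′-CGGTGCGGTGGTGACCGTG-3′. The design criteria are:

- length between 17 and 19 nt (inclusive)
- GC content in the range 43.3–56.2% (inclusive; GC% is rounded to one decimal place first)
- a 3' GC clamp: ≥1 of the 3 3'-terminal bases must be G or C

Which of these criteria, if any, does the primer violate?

Fails: GC content.

Base counts: A=1, T=4, G=10, C=4 (length 19).
length: length 19 ✓
GC content: GC 14/19 = 73.7%, outside 43.3–56.2% ✗
GC clamp: 3' end GTG has 2 G/C ✓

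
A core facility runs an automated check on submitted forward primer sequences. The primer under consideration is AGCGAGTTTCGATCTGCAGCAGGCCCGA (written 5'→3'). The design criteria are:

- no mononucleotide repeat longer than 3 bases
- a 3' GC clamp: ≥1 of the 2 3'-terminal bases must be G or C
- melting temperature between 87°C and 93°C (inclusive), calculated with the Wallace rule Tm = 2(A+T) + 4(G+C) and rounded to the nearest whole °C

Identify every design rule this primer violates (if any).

Meets all criteria.

Base counts: A=6, T=5, G=9, C=8 (length 28).
homopolymer run: longest run = 3 ✓
GC clamp: 3' end GA has 1 G/C ✓
Tm: Tm = 2·11 + 4·17 = 90°C ✓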